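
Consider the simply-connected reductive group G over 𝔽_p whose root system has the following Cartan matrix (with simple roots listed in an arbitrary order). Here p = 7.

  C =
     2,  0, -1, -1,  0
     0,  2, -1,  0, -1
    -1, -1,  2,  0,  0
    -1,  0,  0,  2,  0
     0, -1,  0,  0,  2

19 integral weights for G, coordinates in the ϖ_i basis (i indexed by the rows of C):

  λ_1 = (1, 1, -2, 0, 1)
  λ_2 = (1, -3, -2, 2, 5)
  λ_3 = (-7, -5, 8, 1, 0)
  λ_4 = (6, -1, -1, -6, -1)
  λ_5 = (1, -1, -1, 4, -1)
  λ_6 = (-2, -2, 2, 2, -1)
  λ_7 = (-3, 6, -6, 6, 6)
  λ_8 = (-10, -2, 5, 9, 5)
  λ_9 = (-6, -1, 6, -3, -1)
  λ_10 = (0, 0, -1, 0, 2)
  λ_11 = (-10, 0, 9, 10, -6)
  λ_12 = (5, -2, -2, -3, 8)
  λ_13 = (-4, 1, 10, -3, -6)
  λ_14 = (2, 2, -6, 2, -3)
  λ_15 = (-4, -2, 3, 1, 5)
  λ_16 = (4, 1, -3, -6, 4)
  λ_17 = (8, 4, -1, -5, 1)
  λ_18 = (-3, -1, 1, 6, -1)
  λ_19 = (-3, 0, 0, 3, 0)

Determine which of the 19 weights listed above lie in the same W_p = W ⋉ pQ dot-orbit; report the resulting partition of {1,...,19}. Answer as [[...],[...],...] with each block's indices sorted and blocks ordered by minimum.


A_5 Cartan matrix, 5 simple roots permuted; ρ=(1,1,1,1,1).

Alcove-folded reps (p=7, 19 weights, presented ϖ-order):

  [1] (1, 1, 1, 1, 2)
  [2] (1, 1, 1, 1, 2)
  [3] (1, 0, 1, 2, 1)
  [4] (2, 0, 0, 5, 0)
  [5] (2, 0, 0, 5, 0)
  [6] (1, 0, 1, 2, 1)
  [7] (2, 0, 0, 5, 0)
  [8] (1, 0, 1, 2, 1)
  [9] (2, 0, 0, 5, 0)
  [10] (1, 1, 0, 1, 3)
  [11] (1, 1, 1, 1, 2)
  [12] (1, 0, 1, 2, 1)
  [13] (1, 1, 1, 1, 2)
  [14] (1, 1, 1, 1, 2)
  [15] (1, 1, 0, 1, 3)
  [16] (2, 0, 0, 0, 2)
  [17] (2, 0, 0, 0, 2)
  [18] (2, 0, 0, 5, 0)
  [19] (1, 0, 1, 2, 1)

Grouping the 19 weights by Ā_7-representative: 5 linkage classes.

[[1, 2, 11, 13, 14], [3, 6, 8, 12, 19], [4, 5, 7, 9, 18], [10, 15], [16, 17]]


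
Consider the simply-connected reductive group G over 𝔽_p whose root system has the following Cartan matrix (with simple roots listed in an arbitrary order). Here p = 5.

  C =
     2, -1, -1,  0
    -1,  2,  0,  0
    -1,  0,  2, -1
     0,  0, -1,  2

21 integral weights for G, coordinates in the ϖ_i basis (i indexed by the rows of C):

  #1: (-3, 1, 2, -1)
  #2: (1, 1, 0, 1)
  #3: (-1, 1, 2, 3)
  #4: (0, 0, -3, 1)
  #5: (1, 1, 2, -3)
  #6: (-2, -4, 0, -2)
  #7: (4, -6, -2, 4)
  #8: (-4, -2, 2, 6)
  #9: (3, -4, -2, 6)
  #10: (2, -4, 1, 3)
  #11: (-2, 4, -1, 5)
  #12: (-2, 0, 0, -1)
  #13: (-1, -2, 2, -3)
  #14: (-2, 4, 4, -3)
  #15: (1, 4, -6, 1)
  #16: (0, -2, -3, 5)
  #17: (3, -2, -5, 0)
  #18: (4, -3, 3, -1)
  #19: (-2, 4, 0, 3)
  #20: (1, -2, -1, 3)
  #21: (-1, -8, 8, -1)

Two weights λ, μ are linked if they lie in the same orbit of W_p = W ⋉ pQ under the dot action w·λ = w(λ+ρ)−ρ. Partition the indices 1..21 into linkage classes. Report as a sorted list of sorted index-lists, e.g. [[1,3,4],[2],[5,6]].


C ↔ A_4 under row/col permutation; |W(A_4)| = 120.

λ_j+ρ reflected into Ā_5 (⟨·,θ^∨⟩≤5); 4-tuples as given:

  [1] (2, 0, 1, 0)
  [2] (2, 0, 1, 0)
  [3] (2, 0, 1, 0)
  [4] (1, 0, 1, 0)
  [5] (2, 0, 1, 0)
  [6] (1, 0, 0, 3)
  [7] (1, 0, 0, 0)
  [8] (1, 0, 1, 0)
  [9] (1, 0, 1, 0)
  [10] (1, 0, 1, 0)
  [11] (1, 0, 0, 0)
  [12] (1, 0, 0, 0)
  [13] (1, 0, 0, 2)
  [14] (1, 0, 0, 2)
  [15] (2, 0, 1, 0)
  [16] (1, 0, 0, 3)
  [17] (1, 0, 0, 3)
  [18] (1, 0, 0, 2)
  [19] (1, 0, 0, 0)
  [20] (1, 0, 0, 3)
  [21] (1, 0, 0, 2)

5 distinct reps among the 21 weights ⇒ 5 W_5-linkage classes:

[[1, 2, 3, 5, 15], [4, 8, 9, 10], [6, 16, 17, 20], [7, 11, 12, 19], [13, 14, 18, 21]]


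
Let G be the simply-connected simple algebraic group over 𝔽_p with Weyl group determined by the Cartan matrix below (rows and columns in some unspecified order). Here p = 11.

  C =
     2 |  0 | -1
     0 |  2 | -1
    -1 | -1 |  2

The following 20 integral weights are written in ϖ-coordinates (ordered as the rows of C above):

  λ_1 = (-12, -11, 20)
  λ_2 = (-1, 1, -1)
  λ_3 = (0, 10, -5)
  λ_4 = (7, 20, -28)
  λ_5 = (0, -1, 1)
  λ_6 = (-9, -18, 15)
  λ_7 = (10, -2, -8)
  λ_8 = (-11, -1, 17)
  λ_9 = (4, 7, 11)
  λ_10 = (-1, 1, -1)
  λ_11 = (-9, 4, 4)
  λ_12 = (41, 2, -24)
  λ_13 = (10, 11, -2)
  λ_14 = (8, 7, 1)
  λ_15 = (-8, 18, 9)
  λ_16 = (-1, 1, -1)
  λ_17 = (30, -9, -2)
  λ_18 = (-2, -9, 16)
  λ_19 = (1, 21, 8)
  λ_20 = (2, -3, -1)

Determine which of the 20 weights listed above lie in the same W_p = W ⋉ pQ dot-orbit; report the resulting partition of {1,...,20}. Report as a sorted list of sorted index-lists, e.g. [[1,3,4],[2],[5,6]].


Type A_3, rank 3, |W|=24; reorder rows/cols to standard.

Each λ_j+ρ reduced to Ā_11; 3-tuples below use C's row order:

  λ_1 → (1, 0, 0) · λ_2 → (0, 2, 0) · λ_3 → (3, 7, 1) · λ_4 → (5, 2, 3) · λ_5 → (1, 0, 2) · λ_6 → (5, 2, 3) · λ_7 → (3, 7, 1) · λ_8 → (3, 7, 1) · λ_9 → (5, 2, 3) · λ_10 → (0, 2, 0) · λ_11 → (5, 2, 3) · λ_12 → (1, 0, 2) · λ_13 → (1, 0, 0) · λ_14 → (1, 0, 2) · λ_15 → (3, 7, 1) · λ_16 → (0, 2, 0) · λ_17 → (1, 0, 2) · λ_18 → (5, 2, 3) · λ_19 → (0, 2, 0) · λ_20 → (1, 0, 2)

The 20 indices split into 5 linkage classes (same alcove rep ⇔ same W_11-dot-orbit):

[[1, 13], [2, 10, 16, 19], [3, 7, 8, 15], [4, 6, 9, 11, 18], [5, 12, 14, 17, 20]]


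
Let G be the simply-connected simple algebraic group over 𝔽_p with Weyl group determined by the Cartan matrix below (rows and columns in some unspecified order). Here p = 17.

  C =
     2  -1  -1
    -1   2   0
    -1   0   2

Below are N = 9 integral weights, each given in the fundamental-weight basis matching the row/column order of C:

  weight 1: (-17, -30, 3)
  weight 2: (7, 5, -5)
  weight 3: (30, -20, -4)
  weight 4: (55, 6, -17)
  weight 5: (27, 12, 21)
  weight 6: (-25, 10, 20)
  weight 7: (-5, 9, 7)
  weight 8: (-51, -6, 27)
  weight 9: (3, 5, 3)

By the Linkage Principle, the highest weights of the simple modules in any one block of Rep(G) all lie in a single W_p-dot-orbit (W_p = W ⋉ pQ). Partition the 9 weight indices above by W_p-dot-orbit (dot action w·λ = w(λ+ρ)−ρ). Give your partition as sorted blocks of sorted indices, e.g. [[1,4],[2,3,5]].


Root system A_3: the 3×3 matrix C matches after relabeling.

W_17-reps of the 9 weights in Ā_17 (same 3-coord order as C):

    [1] (1, 5, 4)
    [2] (4, 6, 4)
    [3] (2, 3, 9)
    [4] (1, 5, 4)
    [5] (1, 5, 4)
    [6] (4, 6, 4)
    [7] (4, 6, 4)
    [8] (1, 5, 4)
    [9] (4, 6, 4)

3 distinct reps among the 9 weights ⇒ 3 W_17-linkage classes:

[[1, 4, 5, 8], [2, 6, 7, 9], [3]]


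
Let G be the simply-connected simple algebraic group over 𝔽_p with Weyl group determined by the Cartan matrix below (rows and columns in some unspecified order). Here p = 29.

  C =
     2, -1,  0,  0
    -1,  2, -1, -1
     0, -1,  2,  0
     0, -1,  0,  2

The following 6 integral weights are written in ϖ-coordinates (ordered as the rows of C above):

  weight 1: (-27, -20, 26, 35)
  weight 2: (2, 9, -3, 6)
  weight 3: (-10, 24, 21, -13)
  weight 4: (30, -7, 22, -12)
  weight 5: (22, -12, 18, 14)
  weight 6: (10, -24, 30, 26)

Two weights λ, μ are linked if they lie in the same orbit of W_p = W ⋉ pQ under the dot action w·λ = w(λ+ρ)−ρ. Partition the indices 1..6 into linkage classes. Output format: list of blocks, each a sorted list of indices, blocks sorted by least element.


C ↔ D_4 under row/col permutation; |W(D_4)| = 192.

λ_j+ρ reflected into Ā_29 (⟨·,θ^∨⟩≤29); 4-tuples as given:

  1: (3, 8, 2, 7)
  2: (3, 8, 2, 7)
  3: (9, 3, 4, 6)
  4: (6, 4, 2, 2)
  5: (6, 4, 2, 2)
  6: (6, 4, 2, 2)

Linkage partition of the 6 weights (3 classes, p=29):

[[1, 2], [3], [4, 5, 6]]


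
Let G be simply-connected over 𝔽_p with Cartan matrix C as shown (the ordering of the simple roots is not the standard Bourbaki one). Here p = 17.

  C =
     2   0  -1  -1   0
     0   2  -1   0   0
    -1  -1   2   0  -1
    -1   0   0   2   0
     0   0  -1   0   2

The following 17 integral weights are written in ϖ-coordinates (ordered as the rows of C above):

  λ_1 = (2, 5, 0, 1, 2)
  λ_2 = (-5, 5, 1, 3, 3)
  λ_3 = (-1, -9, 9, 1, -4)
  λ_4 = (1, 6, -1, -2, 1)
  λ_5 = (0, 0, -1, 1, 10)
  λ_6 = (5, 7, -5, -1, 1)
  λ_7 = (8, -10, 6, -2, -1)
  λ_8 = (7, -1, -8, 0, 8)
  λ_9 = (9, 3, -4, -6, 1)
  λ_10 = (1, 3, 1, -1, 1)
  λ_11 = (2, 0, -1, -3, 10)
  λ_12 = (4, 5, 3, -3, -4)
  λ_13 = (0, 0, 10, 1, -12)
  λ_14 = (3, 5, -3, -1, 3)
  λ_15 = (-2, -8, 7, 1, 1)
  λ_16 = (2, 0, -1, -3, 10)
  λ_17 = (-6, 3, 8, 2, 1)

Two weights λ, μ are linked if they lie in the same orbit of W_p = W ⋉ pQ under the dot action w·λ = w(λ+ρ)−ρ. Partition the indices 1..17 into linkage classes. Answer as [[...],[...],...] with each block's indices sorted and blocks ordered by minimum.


D_5 Cartan matrix, 5 simple roots permuted; ρ=(1,1,1,1,1).

Alcove-folded reps (p=17, 17 weights, presented ϖ-order):

  1: (1, 6, 1, 2, 3)
  2: (2, 4, 2, 0, 2)
  3: (1, 7, 0, 1, 2)
  4: (1, 7, 0, 1, 2)
  5: (1, 1, 0, 2, 11)
  6: (2, 4, 2, 0, 2)
  7: (1, 7, 0, 1, 2)
  8: (1, 7, 0, 1, 2)
  9: (2, 1, 2, 5, 1)
  10: (2, 4, 2, 0, 2)
  11: (1, 1, 0, 2, 11)
  12: (1, 6, 1, 2, 3)
  13: (1, 1, 0, 2, 11)
  14: (2, 4, 2, 0, 2)
  15: (1, 7, 0, 1, 2)
  16: (1, 1, 0, 2, 11)
  17: (2, 4, 2, 0, 2)

5 distinct reps among the 17 weights ⇒ 5 W_17-linkage classes:

[[1, 12], [2, 6, 10, 14, 17], [3, 4, 7, 8, 15], [5, 11, 13, 16], [9]]


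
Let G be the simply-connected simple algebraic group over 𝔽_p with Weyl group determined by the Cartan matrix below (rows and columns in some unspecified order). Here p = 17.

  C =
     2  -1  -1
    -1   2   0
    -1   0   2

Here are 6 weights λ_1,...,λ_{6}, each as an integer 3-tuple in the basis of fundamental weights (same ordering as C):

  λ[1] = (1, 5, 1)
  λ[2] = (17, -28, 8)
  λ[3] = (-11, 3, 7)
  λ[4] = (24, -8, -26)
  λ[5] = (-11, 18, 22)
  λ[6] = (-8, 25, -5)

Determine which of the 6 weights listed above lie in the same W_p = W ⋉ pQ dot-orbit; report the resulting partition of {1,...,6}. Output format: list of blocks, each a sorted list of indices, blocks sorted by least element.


A_3 Cartan matrix, 3 simple roots permuted; ρ=(1,1,1).

Ā_17 reps of the 6 weights (A_3, coords as presented):

  1: (2, 6, 2);  2: (1, 7, 9);  3: (2, 6, 2);  4: (1, 7, 9);  5: (2, 6, 2);  6: (2, 6, 2)

Partition of {1..6} into 2 W_17-dot-orbits:

[[1, 3, 5, 6], [2, 4]]


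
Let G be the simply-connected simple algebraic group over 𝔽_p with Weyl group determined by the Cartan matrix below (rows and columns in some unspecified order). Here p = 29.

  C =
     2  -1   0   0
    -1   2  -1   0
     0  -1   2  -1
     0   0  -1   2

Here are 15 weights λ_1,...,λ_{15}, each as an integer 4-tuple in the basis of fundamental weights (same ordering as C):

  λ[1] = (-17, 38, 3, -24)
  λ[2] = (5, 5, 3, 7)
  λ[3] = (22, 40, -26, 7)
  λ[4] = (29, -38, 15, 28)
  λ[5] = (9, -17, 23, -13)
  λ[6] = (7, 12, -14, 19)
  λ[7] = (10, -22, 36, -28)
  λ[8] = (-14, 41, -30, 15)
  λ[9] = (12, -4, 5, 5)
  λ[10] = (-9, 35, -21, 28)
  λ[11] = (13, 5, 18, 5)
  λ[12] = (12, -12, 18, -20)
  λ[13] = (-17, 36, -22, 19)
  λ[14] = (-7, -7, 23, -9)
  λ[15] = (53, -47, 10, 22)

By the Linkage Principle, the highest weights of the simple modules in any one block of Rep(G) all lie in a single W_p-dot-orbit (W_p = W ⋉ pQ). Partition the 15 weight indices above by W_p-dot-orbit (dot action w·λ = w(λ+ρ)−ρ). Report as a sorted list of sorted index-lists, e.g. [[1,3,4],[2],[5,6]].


C ↔ A_4 under row/col permutation; |W(A_4)| = 120.

Folding the 15 weights λ_j+ρ into Ā_29 (reps in the given 4-coord order):

  λ_1 → (2, 4, 9, 10);  λ_2 → (6, 6, 4, 8);  λ_3 → (6, 6, 4, 8);  λ_4 → (8, 0, 13, 7);  λ_5 → (6, 6, 4, 8);  λ_6 → (8, 0, 13, 7);  λ_7 → (2, 0, 11, 8);  λ_8 → (0, 0, 16, 0);  λ_9 → (10, 3, 3, 6);  λ_10 → (8, 0, 13, 7);  λ_11 → (2, 4, 9, 10);  λ_12 → (2, 0, 11, 8);  λ_13 → (8, 0, 13, 7);  λ_14 → (6, 6, 4, 8);  λ_15 → (6, 6, 4, 8)

These 15 weights hit 6 W_29-dot-orbits; sizes (2, 5, 4, 2, 1, 1):

[[1, 11], [2, 3, 5, 14, 15], [4, 6, 10, 13], [7, 12], [8], [9]]


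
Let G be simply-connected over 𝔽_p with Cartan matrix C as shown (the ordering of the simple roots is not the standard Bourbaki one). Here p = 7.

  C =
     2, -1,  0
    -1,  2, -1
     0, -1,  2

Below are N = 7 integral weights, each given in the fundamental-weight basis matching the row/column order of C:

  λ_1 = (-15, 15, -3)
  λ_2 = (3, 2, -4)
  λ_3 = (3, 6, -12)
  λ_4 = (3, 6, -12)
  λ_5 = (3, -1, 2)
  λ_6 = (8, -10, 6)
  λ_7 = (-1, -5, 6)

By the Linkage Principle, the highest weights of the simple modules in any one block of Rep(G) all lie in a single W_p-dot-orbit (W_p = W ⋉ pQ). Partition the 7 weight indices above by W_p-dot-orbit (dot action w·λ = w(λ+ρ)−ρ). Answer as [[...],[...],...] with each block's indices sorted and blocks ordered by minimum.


A_3 Cartan matrix, 3 simple roots permuted; ρ=(1,1,1).

Each λ_j+ρ reduced to Ā_7; 3-tuples below use C's row order:

  1: (2, 5, 0) · 2: (4, 0, 3) · 3: (4, 0, 3) · 4: (4, 0, 3) · 5: (4, 0, 3) · 6: (2, 5, 0) · 7: (4, 0, 3)

Grouping the 7 weights by Ā_7-representative: 2 linkage classes.

[[1, 6], [2, 3, 4, 5, 7]]


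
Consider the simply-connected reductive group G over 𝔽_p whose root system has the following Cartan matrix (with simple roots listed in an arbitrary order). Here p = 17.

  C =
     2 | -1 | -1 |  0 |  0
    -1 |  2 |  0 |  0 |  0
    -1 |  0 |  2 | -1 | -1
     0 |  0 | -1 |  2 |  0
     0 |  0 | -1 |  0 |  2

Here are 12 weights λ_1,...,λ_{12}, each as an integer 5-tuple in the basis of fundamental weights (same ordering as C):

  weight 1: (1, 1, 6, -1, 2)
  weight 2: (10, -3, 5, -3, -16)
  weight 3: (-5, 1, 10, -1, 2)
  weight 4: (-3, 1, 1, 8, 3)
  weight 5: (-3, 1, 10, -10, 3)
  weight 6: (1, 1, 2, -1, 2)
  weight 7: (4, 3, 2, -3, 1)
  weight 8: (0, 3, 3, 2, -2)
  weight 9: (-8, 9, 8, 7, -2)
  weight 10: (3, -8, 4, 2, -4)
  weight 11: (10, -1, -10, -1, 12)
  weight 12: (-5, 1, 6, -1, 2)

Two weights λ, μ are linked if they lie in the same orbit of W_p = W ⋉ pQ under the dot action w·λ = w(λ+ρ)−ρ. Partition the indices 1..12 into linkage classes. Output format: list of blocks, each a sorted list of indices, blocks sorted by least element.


Dynkin diagram of C (from the 8 off-diagonal −1 entries): D_5.

Folding the 12 weights λ_j+ρ into Ā_17 (reps in the given 5-coord order):

  [1] (2, 2, 3, 0, 3);  [2] (2, 0, 0, 9, 4);  [3] (2, 2, 3, 0, 3);  [4] (2, 0, 0, 9, 4);  [5] (2, 0, 0, 9, 4);  [6] (2, 2, 3, 0, 3);  [7] (2, 4, 1, 2, 2);  [8] (1, 4, 3, 3, 1);  [9] (0, 1, 1, 5, 2);  [10] (2, 4, 1, 2, 2);  [11] (2, 0, 0, 9, 4);  [12] (2, 2, 3, 0, 3)

The 12 indices split into 5 linkage classes (same alcove rep ⇔ same W_17-dot-orbit):

[[1, 3, 6, 12], [2, 4, 5, 11], [7, 10], [8], [9]]


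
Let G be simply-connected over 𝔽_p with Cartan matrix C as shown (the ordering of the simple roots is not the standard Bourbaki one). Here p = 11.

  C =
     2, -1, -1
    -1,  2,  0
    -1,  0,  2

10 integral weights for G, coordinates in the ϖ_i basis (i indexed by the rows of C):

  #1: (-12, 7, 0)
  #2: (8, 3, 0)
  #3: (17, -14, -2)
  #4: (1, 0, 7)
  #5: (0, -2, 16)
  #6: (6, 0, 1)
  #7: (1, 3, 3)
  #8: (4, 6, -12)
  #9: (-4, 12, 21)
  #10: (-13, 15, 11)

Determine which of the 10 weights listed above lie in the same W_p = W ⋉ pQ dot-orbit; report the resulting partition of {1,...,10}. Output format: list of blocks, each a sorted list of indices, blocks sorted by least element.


Dynkin diagram of C (from the 4 off-diagonal −1 entries): A_3.

Alcove-folded reps (p=11, 10 weights, presented ϖ-order):

  1: (2, 1, 8);  2: (7, 1, 2);  3: (2, 4, 4);  4: (2, 1, 8);  5: (6, 0, 4);  6: (7, 1, 2);  7: (2, 4, 4);  8: (6, 0, 4);  9: (2, 1, 8);  10: (6, 0, 4)

The 10 indices split into 4 linkage classes (same alcove rep ⇔ same W_11-dot-orbit):

[[1, 4, 9], [2, 6], [3, 7], [5, 8, 10]]


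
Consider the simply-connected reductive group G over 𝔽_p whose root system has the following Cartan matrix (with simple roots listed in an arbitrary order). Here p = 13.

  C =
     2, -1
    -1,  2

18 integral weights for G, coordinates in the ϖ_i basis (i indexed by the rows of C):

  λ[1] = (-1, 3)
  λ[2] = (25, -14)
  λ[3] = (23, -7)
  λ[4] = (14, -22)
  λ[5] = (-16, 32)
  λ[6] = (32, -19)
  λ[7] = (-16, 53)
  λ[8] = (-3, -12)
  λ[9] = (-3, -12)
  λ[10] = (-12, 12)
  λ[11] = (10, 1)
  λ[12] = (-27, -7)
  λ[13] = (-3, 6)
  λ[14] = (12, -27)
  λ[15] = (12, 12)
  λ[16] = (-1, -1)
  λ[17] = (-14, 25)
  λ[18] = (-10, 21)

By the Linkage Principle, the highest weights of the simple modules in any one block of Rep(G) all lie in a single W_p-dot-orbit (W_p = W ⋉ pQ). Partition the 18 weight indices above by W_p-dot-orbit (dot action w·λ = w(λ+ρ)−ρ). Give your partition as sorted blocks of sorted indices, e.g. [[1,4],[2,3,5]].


Root system A_2: the 2×2 matrix C matches after relabeling.

λ_j+ρ reflected into Ā_13 (⟨·,θ^∨⟩≤13); 2-tuples as given:

  [1] (0, 4) · [2] (0, 0) · [3] (2, 5) · [4] (2, 5) · [5] (2, 5) · [6] (2, 5) · [7] (11, 2) · [8] (11, 2) · [9] (11, 2) · [10] (11, 2) · [11] (11, 2) · [12] (7, 6) · [13] (2, 5) · [14] (0, 0) · [15] (0, 0) · [16] (0, 0) · [17] (0, 0) · [18] (0, 4)

5 distinct reps among the 18 weights ⇒ 5 W_13-linkage classes:

[[1, 18], [2, 14, 15, 16, 17], [3, 4, 5, 6, 13], [7, 8, 9, 10, 11], [12]]


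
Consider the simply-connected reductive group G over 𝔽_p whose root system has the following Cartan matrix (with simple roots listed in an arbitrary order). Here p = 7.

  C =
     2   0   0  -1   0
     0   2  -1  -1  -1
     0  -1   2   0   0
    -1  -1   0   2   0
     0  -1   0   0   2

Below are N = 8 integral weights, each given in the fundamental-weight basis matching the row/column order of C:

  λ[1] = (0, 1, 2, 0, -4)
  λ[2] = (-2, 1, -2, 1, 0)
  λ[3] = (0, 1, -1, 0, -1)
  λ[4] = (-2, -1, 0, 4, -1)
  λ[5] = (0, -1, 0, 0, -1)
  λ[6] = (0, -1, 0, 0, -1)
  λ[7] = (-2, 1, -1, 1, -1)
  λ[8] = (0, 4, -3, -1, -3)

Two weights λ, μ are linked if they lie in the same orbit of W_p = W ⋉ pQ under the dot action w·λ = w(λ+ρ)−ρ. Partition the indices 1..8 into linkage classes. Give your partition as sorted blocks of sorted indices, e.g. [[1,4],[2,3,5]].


C ↔ D_5 under row/col permutation; |W(D_5)| = 1920.

Each λ_j+ρ reduced to Ā_7; 5-tuples below use C's row order:

    λ_1+ρ ↦ (1, 1, 2, 0, 2)
    λ_2+ρ ↦ (1, 1, 1, 1, 1)
    λ_3+ρ ↦ (1, 2, 0, 1, 0)
    λ_4+ρ ↦ (1, 0, 1, 1, 0)
    λ_5+ρ ↦ (1, 0, 1, 1, 0)
    λ_6+ρ ↦ (1, 0, 1, 1, 0)
    λ_7+ρ ↦ (1, 2, 0, 1, 0)
    λ_8+ρ ↦ (1, 1, 2, 0, 2)

These 8 weights hit 4 W_7-dot-orbits; sizes (2, 1, 2, 3):

[[1, 8], [2], [3, 7], [4, 5, 6]]


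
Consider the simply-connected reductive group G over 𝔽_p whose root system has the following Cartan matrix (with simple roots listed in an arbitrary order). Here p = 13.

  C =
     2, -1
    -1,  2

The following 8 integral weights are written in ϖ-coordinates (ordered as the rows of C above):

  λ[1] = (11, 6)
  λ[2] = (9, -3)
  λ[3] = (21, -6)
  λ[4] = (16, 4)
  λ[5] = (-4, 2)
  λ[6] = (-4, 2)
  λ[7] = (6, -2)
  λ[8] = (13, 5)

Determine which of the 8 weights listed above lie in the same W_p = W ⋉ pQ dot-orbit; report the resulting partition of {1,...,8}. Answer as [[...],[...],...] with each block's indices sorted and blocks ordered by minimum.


A_2 Cartan matrix, 2 simple roots permuted; ρ=(1,1).

W_13-reps of the 8 weights in Ā_13 (same 2-coord order as C):

  λ_1+ρ ↦ (6, 1);  λ_2+ρ ↦ (8, 2);  λ_3+ρ ↦ (4, 4);  λ_4+ρ ↦ (4, 4);  λ_5+ρ ↦ (3, 0);  λ_6+ρ ↦ (3, 0);  λ_7+ρ ↦ (6, 1);  λ_8+ρ ↦ (6, 1)

Linkage partition of the 8 weights (4 classes, p=13):

[[1, 7, 8], [2], [3, 4], [5, 6]]


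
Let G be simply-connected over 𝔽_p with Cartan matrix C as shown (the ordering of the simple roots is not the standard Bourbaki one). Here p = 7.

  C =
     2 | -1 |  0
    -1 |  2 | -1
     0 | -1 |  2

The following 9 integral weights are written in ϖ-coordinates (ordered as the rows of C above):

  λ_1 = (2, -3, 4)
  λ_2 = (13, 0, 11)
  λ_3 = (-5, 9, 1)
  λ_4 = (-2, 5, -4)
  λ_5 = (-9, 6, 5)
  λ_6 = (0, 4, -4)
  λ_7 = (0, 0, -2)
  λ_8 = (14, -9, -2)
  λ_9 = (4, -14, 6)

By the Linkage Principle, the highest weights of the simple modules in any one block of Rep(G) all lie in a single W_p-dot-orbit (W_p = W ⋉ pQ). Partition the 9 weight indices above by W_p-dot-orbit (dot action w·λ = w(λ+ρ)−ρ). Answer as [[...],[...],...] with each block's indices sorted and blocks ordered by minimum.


Cartan matrix: type A_3 (|W|=24); un-permuting the 3 rows.

Ā_7 reps of the 9 weights (A_3, coords as presented):

    λ_1 → (1, 2, 3)
    λ_2 → (1, 0, 1)
    λ_3 → (1, 2, 3)
    λ_4 → (1, 2, 3)
    λ_5 → (1, 0, 1)
    λ_6 → (1, 2, 3)
    λ_7 → (1, 0, 1)
    λ_8 → (1, 0, 1)
    λ_9 → (1, 0, 1)

Partition of {1..9} into 2 W_7-dot-orbits:

[[1, 3, 4, 6], [2, 5, 7, 8, 9]]


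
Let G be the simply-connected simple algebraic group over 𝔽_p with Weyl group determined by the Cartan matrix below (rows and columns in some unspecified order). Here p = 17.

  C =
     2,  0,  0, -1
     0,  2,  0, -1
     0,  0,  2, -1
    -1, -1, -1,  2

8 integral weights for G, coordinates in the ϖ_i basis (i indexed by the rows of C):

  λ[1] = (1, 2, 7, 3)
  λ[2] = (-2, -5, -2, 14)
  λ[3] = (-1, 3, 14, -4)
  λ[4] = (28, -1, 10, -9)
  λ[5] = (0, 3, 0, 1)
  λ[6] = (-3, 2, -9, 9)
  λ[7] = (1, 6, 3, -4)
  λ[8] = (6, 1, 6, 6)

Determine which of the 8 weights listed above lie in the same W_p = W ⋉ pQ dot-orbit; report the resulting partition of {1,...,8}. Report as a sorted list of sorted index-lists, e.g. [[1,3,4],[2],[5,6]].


Type D_4, rank 4, |W|=192; reorder rows/cols to standard.

Each λ_j+ρ reduced to Ā_17; 4-tuples below use C's row order:

  [1] (2, 3, 8, 0);  [2] (1, 4, 1, 2);  [3] (3, 1, 12, 0);  [4] (2, 3, 8, 0);  [5] (1, 4, 1, 2);  [6] (2, 3, 8, 0);  [7] (1, 4, 1, 2);  [8] (1, 4, 1, 2)

Partition of {1..8} into 3 W_17-dot-orbits:

[[1, 4, 6], [2, 5, 7, 8], [3]]


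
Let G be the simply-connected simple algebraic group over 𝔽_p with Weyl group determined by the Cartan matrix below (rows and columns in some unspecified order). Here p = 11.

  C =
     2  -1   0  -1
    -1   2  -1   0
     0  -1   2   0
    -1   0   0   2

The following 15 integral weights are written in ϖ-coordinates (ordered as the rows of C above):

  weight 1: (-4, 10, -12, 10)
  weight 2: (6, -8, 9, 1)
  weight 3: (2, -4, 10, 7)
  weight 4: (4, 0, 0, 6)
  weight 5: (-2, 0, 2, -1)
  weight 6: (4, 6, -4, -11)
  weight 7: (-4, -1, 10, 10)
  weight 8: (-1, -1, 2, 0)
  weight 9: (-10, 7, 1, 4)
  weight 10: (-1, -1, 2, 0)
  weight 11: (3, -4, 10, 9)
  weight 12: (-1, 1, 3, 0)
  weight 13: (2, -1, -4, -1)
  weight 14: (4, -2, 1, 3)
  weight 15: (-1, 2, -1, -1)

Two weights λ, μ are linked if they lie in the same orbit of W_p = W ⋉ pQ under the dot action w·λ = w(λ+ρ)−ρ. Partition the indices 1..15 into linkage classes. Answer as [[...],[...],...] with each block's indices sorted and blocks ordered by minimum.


Dynkin diagram of C (from the 6 off-diagonal −1 entries): A_4.

Alcove-folded reps (p=11, 15 weights, presented ϖ-order):

  λ_1+ρ ↦ (0, 3, 0, 0) · λ_2+ρ ↦ (0, 7, 2, 1) · λ_3+ρ ↦ (0, 3, 0, 0) · λ_4+ρ ↦ (4, 1, 1, 4) · λ_5+ρ ↦ (0, 0, 3, 1) · λ_6+ρ ↦ (4, 1, 1, 4) · λ_7+ρ ↦ (0, 3, 0, 0) · λ_8+ρ ↦ (0, 0, 3, 1) · λ_9+ρ ↦ (4, 1, 1, 4) · λ_10+ρ ↦ (0, 0, 3, 1) · λ_11+ρ ↦ (0, 0, 3, 1) · λ_12+ρ ↦ (0, 2, 4, 1) · λ_13+ρ ↦ (0, 3, 0, 0) · λ_14+ρ ↦ (4, 1, 1, 4) · λ_15+ρ ↦ (0, 3, 0, 0)

These 15 weights hit 5 W_11-dot-orbits; sizes (5, 1, 4, 4, 1):

[[1, 3, 7, 13, 15], [2], [4, 6, 9, 14], [5, 8, 10, 11], [12]]


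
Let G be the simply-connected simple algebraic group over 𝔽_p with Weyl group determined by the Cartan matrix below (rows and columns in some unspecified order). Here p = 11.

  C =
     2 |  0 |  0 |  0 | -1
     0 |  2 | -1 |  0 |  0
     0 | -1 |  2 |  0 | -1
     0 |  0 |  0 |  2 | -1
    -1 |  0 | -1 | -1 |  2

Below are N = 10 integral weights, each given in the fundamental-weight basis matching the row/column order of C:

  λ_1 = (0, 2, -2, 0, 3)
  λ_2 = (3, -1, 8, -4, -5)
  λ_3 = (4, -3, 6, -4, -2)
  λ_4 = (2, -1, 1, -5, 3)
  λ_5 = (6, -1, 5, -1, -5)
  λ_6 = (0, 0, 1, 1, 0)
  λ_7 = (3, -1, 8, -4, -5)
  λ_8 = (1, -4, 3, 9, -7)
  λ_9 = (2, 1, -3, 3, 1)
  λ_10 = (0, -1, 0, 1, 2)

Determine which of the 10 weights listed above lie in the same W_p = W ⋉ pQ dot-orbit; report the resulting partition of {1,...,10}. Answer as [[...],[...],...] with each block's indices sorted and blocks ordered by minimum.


Type D_5, rank 5, |W|=1920; reorder rows/cols to standard.

λ_j+ρ reflected into Ā_11 (⟨·,θ^∨⟩≤11); 5-tuples as given:

  [1] (1, 2, 0, 1, 3)
  [2] (3, 0, 2, 4, 0)
  [3] (1, 2, 0, 1, 3)
  [4] (3, 0, 2, 4, 0)
  [5] (3, 0, 2, 4, 0)
  [6] (1, 1, 2, 2, 1)
  [7] (3, 0, 2, 4, 0)
  [8] (1, 2, 0, 1, 3)
  [9] (3, 0, 2, 4, 0)
  [10] (1, 0, 1, 2, 3)

4 distinct reps among the 10 weights ⇒ 4 W_11-linkage classes:

[[1, 3, 8], [2, 4, 5, 7, 9], [6], [10]]


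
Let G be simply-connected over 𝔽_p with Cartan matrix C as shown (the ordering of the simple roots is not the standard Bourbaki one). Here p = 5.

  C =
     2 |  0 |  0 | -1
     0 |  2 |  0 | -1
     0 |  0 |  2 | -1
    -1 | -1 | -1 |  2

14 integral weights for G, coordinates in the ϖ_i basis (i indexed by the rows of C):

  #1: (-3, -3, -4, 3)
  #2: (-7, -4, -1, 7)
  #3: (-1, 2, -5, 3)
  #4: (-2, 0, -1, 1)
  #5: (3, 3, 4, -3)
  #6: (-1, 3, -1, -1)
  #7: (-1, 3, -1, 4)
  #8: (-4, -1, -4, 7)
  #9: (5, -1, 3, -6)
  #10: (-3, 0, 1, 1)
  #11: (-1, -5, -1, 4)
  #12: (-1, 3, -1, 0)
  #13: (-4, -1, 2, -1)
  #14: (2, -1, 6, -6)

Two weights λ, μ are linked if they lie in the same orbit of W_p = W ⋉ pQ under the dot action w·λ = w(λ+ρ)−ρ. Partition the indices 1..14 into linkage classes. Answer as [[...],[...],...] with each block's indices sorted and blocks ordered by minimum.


D_4 Cartan matrix, 4 simple roots permuted; ρ=(1,1,1,1).

Alcove-folded reps (p=5, 14 weights, presented ϖ-order):

    λ_1 → (1, 1, 0, 1)
    λ_2 → (2, 1, 2, 0)
    λ_3 → (2, 1, 2, 0)
    λ_4 → (1, 1, 0, 1)
    λ_5 → (1, 1, 0, 1)
    λ_6 → (0, 4, 0, 0)
    λ_7 → (0, 4, 0, 0)
    λ_8 → (0, 3, 0, 0)
    λ_9 → (0, 4, 0, 0)
    λ_10 → (2, 1, 2, 0)
    λ_11 → (0, 4, 0, 0)
    λ_12 → (0, 4, 0, 0)
    λ_13 → (0, 3, 0, 0)
    λ_14 → (0, 3, 0, 0)

Grouping the 14 weights by Ā_5-representative: 4 linkage classes.

[[1, 4, 5], [2, 3, 10], [6, 7, 9, 11, 12], [8, 13, 14]]


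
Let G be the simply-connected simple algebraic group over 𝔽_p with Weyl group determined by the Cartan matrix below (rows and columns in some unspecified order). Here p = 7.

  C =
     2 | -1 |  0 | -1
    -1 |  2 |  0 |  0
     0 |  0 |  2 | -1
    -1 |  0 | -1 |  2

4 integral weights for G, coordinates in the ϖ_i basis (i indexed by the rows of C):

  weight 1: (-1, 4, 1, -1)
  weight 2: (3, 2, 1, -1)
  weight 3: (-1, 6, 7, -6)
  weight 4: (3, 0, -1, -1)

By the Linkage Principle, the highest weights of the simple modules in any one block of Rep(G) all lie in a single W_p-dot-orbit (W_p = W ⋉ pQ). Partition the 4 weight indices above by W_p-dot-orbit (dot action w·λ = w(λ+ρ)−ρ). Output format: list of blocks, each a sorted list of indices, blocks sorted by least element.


Root system A_4: the 4×4 matrix C matches after relabeling.

Ā_7 reps of the 4 weights (A_4, coords as presented):

  1: (0, 5, 2, 0);  2: (4, 1, 0, 0);  3: (4, 1, 0, 0);  4: (4, 1, 0, 0)

These 4 weights hit 2 W_7-dot-orbits; sizes (1, 3):

[[1], [2, 3, 4]]


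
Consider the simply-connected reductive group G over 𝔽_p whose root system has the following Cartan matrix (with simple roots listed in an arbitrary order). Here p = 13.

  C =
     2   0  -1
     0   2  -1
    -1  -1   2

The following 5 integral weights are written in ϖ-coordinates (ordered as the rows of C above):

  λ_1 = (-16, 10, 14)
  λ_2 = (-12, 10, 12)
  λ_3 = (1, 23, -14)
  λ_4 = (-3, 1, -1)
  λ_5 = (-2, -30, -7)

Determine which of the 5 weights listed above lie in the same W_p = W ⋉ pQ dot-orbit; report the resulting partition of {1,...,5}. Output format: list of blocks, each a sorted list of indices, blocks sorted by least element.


Type A_3, rank 3, |W|=24; reorder rows/cols to standard.

W_13-reps of the 5 weights in Ā_13 (same 3-coord order as C):

  λ_1+ρ ↦ (0, 0, 2);  λ_2+ρ ↦ (0, 0, 2);  λ_3+ρ ↦ (0, 0, 2);  λ_4+ρ ↦ (0, 0, 2);  λ_5+ρ ↦ (1, 3, 3)

Grouping the 5 weights by Ā_13-representative: 2 linkage classes.

[[1, 2, 3, 4], [5]]


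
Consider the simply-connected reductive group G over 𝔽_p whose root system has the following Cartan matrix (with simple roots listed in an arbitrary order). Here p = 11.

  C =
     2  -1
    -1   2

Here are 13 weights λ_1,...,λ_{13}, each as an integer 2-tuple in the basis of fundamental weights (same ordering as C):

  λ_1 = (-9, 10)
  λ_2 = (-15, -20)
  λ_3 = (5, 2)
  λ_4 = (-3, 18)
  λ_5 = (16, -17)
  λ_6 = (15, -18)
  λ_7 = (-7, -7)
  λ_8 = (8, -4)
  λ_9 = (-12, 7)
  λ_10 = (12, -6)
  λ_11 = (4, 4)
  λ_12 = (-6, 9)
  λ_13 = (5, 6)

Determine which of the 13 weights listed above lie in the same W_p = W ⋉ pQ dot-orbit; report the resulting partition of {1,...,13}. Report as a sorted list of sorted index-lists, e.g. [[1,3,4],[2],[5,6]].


Type A_2, rank 2, |W|=6; reorder rows/cols to standard.

Each λ_j+ρ reduced to Ā_11; 2-tuples below use C's row order:

  λ_1 → (8, 3)
  λ_2 → (8, 3)
  λ_3 → (6, 3)
  λ_4 → (6, 3)
  λ_5 → (5, 5)
  λ_6 → (5, 5)
  λ_7 → (5, 5)
  λ_8 → (6, 3)
  λ_9 → (8, 3)
  λ_10 → (6, 3)
  λ_11 → (5, 5)
  λ_12 → (5, 5)
  λ_13 → (4, 5)

The 13 indices split into 4 linkage classes (same alcove rep ⇔ same W_11-dot-orbit):

[[1, 2, 9], [3, 4, 8, 10], [5, 6, 7, 11, 12], [13]]


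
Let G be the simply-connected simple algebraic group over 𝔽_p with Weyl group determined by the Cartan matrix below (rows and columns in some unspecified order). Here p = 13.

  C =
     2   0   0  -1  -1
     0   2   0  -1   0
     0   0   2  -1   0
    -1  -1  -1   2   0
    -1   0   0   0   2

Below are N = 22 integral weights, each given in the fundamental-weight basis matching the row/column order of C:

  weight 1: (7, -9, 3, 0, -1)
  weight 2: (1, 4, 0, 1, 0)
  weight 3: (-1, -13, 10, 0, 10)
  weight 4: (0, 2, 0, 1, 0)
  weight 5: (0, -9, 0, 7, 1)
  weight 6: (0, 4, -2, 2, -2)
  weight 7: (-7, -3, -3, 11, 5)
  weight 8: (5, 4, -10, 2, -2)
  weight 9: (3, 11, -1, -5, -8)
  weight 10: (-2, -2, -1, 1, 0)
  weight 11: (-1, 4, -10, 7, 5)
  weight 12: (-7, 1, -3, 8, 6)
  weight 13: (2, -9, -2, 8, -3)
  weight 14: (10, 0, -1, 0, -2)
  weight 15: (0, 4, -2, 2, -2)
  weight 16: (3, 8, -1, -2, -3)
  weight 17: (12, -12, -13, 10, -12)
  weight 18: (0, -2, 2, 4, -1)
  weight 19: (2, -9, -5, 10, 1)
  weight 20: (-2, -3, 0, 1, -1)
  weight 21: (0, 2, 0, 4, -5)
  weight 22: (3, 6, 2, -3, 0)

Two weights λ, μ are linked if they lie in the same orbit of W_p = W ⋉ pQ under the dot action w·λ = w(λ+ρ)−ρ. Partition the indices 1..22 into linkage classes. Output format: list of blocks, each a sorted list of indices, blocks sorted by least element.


Cartan matrix: type D_5 (|W|=1920); un-permuting the 5 rows.

Alcove-folded reps (p=13, 22 weights, presented ϖ-order):

  λ_1+ρ ↦ (0, 1, 3, 4, 0);  λ_2+ρ ↦ (0, 5, 1, 2, 1);  λ_3+ρ ↦ (1, 1, 0, 0, 0);  λ_4+ρ ↦ (1, 3, 1, 2, 1);  λ_5+ρ ↦ (1, 8, 1, 0, 2);  λ_6+ρ ↦ (0, 5, 1, 2, 1);  λ_7+ρ ↦ (0, 2, 2, 1, 1);  λ_8+ρ ↦ (0, 1, 3, 4, 0);  λ_9+ρ ↦ (0, 1, 3, 4, 0);  λ_10+ρ ↦ (1, 1, 0, 0, 0);  λ_11+ρ ↦ (0, 1, 3, 4, 0);  λ_12+ρ ↦ (0, 2, 2, 1, 1);  λ_13+ρ ↦ (1, 8, 1, 0, 2);  λ_14+ρ ↦ (1, 1, 0, 0, 0);  λ_15+ρ ↦ (0, 5, 1, 2, 1);  λ_16+ρ ↦ (1, 8, 1, 0, 2);  λ_17+ρ ↦ (1, 1, 0, 0, 0);  λ_18+ρ ↦ (0, 1, 3, 4, 0);  λ_19+ρ ↦ (0, 5, 1, 2, 1);  λ_20+ρ ↦ (1, 1, 0, 0, 0);  λ_21+ρ ↦ (1, 3, 1, 2, 1);  λ_22+ρ ↦ (0, 5, 1, 2, 1)

These 22 weights hit 6 W_13-dot-orbits; sizes (5, 5, 5, 2, 3, 2):

[[1, 8, 9, 11, 18], [2, 6, 15, 19, 22], [3, 10, 14, 17, 20], [4, 21], [5, 13, 16], [7, 12]]


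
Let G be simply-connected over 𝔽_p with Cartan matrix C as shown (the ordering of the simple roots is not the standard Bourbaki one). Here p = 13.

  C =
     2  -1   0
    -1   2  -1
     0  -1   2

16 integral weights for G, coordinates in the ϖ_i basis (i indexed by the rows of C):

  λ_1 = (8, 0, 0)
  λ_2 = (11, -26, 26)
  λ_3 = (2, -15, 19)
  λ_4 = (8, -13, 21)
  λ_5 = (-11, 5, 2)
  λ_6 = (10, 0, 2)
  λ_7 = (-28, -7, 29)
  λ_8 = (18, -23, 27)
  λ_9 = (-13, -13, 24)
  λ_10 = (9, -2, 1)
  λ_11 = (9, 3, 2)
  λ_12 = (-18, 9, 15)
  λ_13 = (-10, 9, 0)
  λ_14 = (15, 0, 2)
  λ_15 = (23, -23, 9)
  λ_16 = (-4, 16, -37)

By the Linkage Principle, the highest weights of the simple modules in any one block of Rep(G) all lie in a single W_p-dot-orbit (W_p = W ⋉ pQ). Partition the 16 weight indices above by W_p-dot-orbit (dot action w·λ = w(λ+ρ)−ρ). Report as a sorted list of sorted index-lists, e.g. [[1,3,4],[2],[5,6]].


C ↔ A_3 under row/col permutation; |W(A_3)| = 24.

Alcove-folded reps (p=13, 16 weights, presented ϖ-order):

  λ_1 → (9, 1, 1)
  λ_2 → (0, 1, 11)
  λ_3 → (4, 2, 1)
  λ_4 → (6, 3, 1)
  λ_5 → (6, 3, 1)
  λ_6 → (9, 1, 1)
  λ_7 → (4, 2, 1)
  λ_8 → (4, 2, 1)
  λ_9 → (0, 1, 11)
  λ_10 → (9, 1, 1)
  λ_11 → (6, 3, 1)
  λ_12 → (3, 0, 4)
  λ_13 → (9, 1, 1)
  λ_14 → (6, 3, 1)
  λ_15 → (9, 1, 1)
  λ_16 → (6, 3, 1)

Linkage partition of the 16 weights (5 classes, p=13):

[[1, 6, 10, 13, 15], [2, 9], [3, 7, 8], [4, 5, 11, 14, 16], [12]]


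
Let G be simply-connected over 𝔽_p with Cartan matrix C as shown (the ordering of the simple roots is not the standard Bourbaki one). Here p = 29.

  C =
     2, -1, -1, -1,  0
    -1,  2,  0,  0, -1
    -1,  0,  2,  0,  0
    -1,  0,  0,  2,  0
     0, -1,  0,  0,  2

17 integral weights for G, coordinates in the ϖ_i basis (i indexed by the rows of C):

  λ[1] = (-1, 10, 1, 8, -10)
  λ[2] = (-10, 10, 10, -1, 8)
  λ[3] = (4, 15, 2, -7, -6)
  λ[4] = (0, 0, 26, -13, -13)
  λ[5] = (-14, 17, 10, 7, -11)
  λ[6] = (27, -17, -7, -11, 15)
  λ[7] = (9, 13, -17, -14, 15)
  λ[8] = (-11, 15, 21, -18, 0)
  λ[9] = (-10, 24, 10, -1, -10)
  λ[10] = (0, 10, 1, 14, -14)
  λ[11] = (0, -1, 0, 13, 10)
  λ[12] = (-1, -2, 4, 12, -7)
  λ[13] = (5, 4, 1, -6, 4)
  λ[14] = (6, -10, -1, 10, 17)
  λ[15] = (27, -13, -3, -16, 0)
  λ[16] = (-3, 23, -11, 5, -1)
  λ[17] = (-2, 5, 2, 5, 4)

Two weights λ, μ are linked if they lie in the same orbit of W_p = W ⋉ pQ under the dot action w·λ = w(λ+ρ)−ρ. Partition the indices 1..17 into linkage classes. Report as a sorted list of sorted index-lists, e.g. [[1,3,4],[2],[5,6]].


Dynkin diagram of C (from the 8 off-diagonal −1 entries): D_5.

Ā_29 reps of the 17 weights (D_5, coords as presented):

  [1] (0, 2, 2, 9, 9);  [2] (0, 2, 2, 9, 9);  [3] (1, 5, 2, 5, 5);  [4] (1, 1, 5, 10, 10);  [5] (1, 5, 2, 5, 5);  [6] (4, 1, 2, 6, 0);  [7] (1, 5, 2, 5, 5);  [8] (1, 1, 5, 10, 10);  [9] (0, 2, 2, 9, 9);  [10] (1, 0, 1, 14, 11);  [11] (1, 0, 1, 14, 11);  [12] (4, 1, 2, 6, 0);  [13] (1, 5, 2, 5, 5);  [14] (0, 2, 2, 9, 9);  [15] (1, 0, 1, 14, 11);  [16] (4, 1, 2, 6, 0);  [17] (1, 5, 2, 5, 5)

Partition of {1..17} into 5 W_29-dot-orbits:

[[1, 2, 9, 14], [3, 5, 7, 13, 17], [4, 8], [6, 12, 16], [10, 11, 15]]


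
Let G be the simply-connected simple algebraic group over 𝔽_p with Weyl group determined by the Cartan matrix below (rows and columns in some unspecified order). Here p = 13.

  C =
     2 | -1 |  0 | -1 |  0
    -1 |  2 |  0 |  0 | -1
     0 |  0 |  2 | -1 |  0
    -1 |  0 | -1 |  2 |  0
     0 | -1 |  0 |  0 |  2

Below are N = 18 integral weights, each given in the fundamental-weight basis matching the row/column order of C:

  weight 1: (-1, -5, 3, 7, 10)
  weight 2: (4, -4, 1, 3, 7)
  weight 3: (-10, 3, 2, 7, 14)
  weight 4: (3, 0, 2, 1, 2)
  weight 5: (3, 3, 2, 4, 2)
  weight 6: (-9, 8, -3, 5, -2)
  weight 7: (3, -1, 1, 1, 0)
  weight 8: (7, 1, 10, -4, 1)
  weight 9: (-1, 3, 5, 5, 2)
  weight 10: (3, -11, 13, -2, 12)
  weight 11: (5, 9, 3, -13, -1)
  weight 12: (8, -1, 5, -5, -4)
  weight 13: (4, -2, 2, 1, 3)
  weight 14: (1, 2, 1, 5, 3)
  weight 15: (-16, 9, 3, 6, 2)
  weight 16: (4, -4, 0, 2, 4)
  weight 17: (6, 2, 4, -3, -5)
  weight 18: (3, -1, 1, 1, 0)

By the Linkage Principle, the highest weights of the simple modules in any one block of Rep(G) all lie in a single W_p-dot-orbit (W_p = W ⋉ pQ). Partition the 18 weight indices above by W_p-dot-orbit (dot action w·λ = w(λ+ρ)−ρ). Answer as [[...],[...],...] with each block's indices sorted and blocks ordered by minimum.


Cartan matrix: type A_5 (|W|=720); un-permuting the 5 rows.

Alcove-folded reps (p=13, 18 weights, presented ϖ-order):

  1: (4, 0, 2, 2, 1);  2: (2, 3, 1, 3, 2);  3: (2, 3, 1, 3, 2);  4: (4, 1, 3, 2, 3);  5: (4, 1, 3, 2, 3);  6: (4, 0, 2, 2, 1);  7: (4, 0, 2, 2, 1);  8: (2, 3, 1, 3, 2);  9: (0, 1, 0, 6, 3);  10: (0, 1, 0, 6, 3);  11: (4, 1, 3, 2, 3);  12: (2, 3, 2, 4, 0);  13: (4, 1, 3, 2, 3);  14: (2, 3, 2, 4, 0);  15: (2, 3, 2, 4, 0);  16: (2, 3, 1, 3, 2);  17: (4, 1, 3, 2, 3);  18: (4, 0, 2, 2, 1)

Grouping the 18 weights by Ā_13-representative: 5 linkage classes.

[[1, 6, 7, 18], [2, 3, 8, 16], [4, 5, 11, 13, 17], [9, 10], [12, 14, 15]]


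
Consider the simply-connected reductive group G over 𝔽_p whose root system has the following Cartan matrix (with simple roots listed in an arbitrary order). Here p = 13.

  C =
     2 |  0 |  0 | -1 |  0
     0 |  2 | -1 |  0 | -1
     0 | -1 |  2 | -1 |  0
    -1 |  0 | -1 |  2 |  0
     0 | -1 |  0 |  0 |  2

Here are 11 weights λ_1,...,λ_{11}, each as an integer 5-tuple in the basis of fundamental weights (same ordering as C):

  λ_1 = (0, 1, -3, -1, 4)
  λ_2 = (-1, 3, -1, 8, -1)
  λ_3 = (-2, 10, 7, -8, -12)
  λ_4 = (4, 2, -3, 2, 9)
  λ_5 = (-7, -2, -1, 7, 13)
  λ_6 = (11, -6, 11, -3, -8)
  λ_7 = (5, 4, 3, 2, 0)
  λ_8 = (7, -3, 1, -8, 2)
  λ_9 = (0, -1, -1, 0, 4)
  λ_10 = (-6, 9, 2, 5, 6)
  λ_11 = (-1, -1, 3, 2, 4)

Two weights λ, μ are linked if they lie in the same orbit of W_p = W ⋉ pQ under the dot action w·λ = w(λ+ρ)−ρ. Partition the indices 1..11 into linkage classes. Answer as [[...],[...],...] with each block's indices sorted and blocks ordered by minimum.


C ↔ A_5 under row/col permutation; |W(A_5)| = 720.

W_13-reps of the 11 weights in Ā_13 (same 5-coord order as C):

  λ_1+ρ ↦ (1, 0, 0, 1, 5)
  λ_2+ρ ↦ (0, 4, 0, 9, 0)
  λ_3+ρ ↦ (1, 0, 0, 1, 5)
  λ_4+ρ ↦ (1, 1, 2, 0, 4)
  λ_5+ρ ↦ (1, 0, 0, 1, 5)
  λ_6+ρ ↦ (1, 1, 2, 0, 4)
  λ_7+ρ ↦ (0, 0, 4, 3, 5)
  λ_8+ρ ↦ (1, 1, 2, 0, 4)
  λ_9+ρ ↦ (1, 0, 0, 1, 5)
  λ_10+ρ ↦ (0, 0, 4, 3, 5)
  λ_11+ρ ↦ (0, 0, 4, 3, 5)

4 distinct reps among the 11 weights ⇒ 4 W_13-linkage classes:

[[1, 3, 5, 9], [2], [4, 6, 8], [7, 10, 11]]


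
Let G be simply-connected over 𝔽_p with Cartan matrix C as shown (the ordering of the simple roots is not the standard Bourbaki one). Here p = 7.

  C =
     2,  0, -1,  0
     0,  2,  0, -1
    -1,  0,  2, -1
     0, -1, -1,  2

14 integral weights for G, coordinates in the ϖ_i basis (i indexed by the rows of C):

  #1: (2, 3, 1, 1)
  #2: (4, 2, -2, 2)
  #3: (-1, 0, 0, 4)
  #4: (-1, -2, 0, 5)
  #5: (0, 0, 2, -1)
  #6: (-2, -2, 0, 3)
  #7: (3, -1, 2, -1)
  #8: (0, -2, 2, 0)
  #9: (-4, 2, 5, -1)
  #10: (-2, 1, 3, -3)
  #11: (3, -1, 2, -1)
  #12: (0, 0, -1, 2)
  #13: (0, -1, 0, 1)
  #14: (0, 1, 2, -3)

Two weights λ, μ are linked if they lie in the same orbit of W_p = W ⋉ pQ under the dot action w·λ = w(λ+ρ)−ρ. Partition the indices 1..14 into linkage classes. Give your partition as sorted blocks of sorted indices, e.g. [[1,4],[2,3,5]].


C ↔ A_4 under row/col permutation; |W(A_4)| = 120.

Each λ_j+ρ reduced to Ā_7; 4-tuples below use C's row order:

  λ_1 → (1, 0, 1, 2);  λ_2 → (1, 0, 1, 2);  λ_3 → (0, 1, 1, 5);  λ_4 → (0, 1, 1, 5);  λ_5 → (1, 1, 3, 0);  λ_6 → (1, 1, 0, 3);  λ_7 → (4, 0, 3, 0);  λ_8 → (1, 1, 3, 0);  λ_9 → (1, 1, 3, 0);  λ_10 → (1, 0, 1, 2);  λ_11 → (4, 0, 3, 0);  λ_12 → (1, 1, 0, 3);  λ_13 → (1, 0, 1, 2);  λ_14 → (1, 0, 1, 2)

5 distinct reps among the 14 weights ⇒ 5 W_7-linkage classes:

[[1, 2, 10, 13, 14], [3, 4], [5, 8, 9], [6, 12], [7, 11]]
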